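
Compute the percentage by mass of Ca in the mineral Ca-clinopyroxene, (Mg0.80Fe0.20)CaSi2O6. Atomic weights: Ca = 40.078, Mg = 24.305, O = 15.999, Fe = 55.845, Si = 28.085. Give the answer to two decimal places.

17.98 wt%

Formula mass = 0.80·24.305 + 0.20·55.845 + 1·40.078 + 2·28.085 + 6·15.999 = 222.855 g/mol, of which 40.078 g is Ca.
So Ca makes up 40.078/222.855 = 0.1798 of the mass, i.e. 17.98%.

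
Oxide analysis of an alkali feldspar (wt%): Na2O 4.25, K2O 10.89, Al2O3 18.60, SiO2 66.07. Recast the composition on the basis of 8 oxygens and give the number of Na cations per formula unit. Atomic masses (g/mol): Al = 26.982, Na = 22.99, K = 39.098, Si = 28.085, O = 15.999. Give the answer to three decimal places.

0.374 Na apfu

Na2O: 4.25/61.979 = 0.06857 mol → 0.13714 mol Na, 0.06857 mol O.
K2O: 10.89/94.195 = 0.11561 mol → 0.23122 mol K, 0.11561 mol O.
Al2O3: 18.60/101.961 = 0.18242 mol → 0.36484 mol Al, 0.54726 mol O.
SiO2: 66.07/60.083 = 1.09965 mol → 1.09965 mol Si, 2.19930 mol O.
Total oxygen = 2.93074 mol. Normalization factor = 8/2.93074 = 2.72969.
Na per 8 O = 0.13714 × 2.72969 = 0.374.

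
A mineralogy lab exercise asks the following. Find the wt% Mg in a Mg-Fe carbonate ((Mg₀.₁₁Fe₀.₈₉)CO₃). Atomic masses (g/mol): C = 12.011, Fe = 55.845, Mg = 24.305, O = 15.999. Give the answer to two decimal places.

M((Mg₀.₁₁Fe₀.₈₉)CO₃) = 112.384 g/mol.
Mg contributes 0.11 × 24.305 = 2.674 g per mole.
2.674/112.384 = 0.0238 → 2.38%.

2.38 weight percent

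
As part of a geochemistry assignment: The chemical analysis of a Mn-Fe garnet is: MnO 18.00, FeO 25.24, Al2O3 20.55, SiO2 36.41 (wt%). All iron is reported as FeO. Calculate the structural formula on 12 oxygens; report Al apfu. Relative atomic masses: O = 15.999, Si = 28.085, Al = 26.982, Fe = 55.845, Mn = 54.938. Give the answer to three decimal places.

1.997 Al apfu

18.00 wt% MnO ÷ 70.937 g/mol = 0.25375 mol, giving 0.25375 Mn and 0.25375 O.
25.24 wt% FeO ÷ 71.844 g/mol = 0.35132 mol, giving 0.35132 Fe and 0.35132 O.
20.55 wt% Al2O3 ÷ 101.961 g/mol = 0.20155 mol, giving 0.40310 Al and 0.60465 O.
36.41 wt% SiO2 ÷ 60.083 g/mol = 0.60600 mol, giving 0.60600 Si and 1.21200 O.
Oxygen sums to 2.42172; scaling by 12/2.42172 = 4.95516 puts the formula on 12 O.
Al: 0.40310 × 4.95516 = 1.997 atoms per formula unit.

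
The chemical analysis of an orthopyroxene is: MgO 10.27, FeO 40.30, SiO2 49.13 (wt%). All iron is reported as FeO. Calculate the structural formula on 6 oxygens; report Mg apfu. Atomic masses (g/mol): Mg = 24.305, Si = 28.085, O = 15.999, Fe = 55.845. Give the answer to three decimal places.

0.624 Mg apfu

MgO: 10.27/40.304 = 0.25481 mol → 0.25481 mol Mg, 0.25481 mol O.
FeO: 40.30/71.844 = 0.56094 mol → 0.56094 mol Fe, 0.56094 mol O.
SiO2: 49.13/60.083 = 0.81770 mol → 0.81770 mol Si, 1.63540 mol O.
Total oxygen = 2.45115 mol. Normalization factor = 6/2.45115 = 2.44783.
Mg per 6 O = 0.25481 × 2.44783 = 0.624.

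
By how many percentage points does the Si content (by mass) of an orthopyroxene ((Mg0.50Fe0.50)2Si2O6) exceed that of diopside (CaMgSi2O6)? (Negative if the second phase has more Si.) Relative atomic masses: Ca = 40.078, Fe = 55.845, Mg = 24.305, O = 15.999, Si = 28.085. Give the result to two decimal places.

-1.76 percentage points

First mineral: 56.170 g Si in 232.314 g formula = 24.18 wt% Si.
Second mineral: 56.170 g Si in 216.547 g formula = 25.94 wt% Si.
24.18% − 25.94% gives a difference of -1.76 percentage points.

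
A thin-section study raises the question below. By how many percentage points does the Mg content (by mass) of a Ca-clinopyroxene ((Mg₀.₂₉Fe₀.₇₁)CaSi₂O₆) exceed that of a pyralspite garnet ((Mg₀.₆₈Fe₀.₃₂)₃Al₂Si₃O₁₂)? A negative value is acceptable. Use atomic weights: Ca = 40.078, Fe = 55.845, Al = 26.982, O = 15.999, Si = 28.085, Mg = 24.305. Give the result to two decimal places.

Mg in (Mg₀.₂₉Fe₀.₇₁)CaSi₂O₆: molar mass 238.940 g/mol; 0.29×24.305 = 7.048 g → 2.95 wt%.
Mg in (Mg₀.₆₈Fe₀.₃₂)₃Al₂Si₃O₁₂: molar mass 433.400 g/mol; 2.04×24.305 = 49.582 g → 11.44 wt%.
Difference = 2.95 − 11.44 = -8.49 percentage points.

-8.49 percentage points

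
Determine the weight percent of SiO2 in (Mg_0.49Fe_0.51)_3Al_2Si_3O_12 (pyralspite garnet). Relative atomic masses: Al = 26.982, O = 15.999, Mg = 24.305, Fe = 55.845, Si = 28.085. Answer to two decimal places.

39.93 wt%

M((Mg_0.49Fe_0.51)_3Al_2Si_3O_12) = 451.378 g/mol; M(SiO2) = 60.083 g/mol.
Moles SiO2 per formula unit = 3 Si ÷ 1 = 3.0000.
SiO2 fraction = (3.0000 × 60.083) / 451.378 = 180.249/451.378 = 0.3993.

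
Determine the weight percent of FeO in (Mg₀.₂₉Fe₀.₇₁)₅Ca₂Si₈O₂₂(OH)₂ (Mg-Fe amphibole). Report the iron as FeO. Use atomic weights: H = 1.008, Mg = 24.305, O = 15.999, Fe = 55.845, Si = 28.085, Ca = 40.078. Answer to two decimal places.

27.59 wt%

Formula mass = 924.320 g/mol.
3.55 Fe → 3.5500 mol FeO per formula unit; M(FeO) = 71.844, so FeO mass = 255.046 g.
255.046/924.320 × 100 = 27.59 wt%.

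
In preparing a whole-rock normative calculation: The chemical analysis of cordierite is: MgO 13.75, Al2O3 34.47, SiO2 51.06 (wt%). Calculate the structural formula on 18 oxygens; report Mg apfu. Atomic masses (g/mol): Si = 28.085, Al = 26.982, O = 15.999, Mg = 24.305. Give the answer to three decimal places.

13.75 wt% MgO ÷ 40.304 g/mol = 0.34116 mol, giving 0.34116 Mg and 0.34116 O.
34.47 wt% Al2O3 ÷ 101.961 g/mol = 0.33807 mol, giving 0.67614 Al and 1.01421 O.
51.06 wt% SiO2 ÷ 60.083 g/mol = 0.84982 mol, giving 0.84982 Si and 1.69964 O.
Oxygen sums to 3.05501; scaling by 18/3.05501 = 5.89196 puts the formula on 18 O.
Mg: 0.34116 × 5.89196 = 2.010 atoms per formula unit.

2.010 Mg apfu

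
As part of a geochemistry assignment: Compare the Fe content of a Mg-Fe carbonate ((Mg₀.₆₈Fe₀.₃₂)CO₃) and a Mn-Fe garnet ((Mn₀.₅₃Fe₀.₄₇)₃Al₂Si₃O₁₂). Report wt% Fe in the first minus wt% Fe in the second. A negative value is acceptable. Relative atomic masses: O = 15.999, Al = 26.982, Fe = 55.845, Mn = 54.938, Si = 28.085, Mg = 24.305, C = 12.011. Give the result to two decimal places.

3.06 percentage points

Fe in (Mg₀.₆₈Fe₀.₃₂)CO₃: molar mass 94.406 g/mol; 0.32×55.845 = 17.870 g → 18.93 wt%.
Fe in (Mn₀.₅₃Fe₀.₄₇)₃Al₂Si₃O₁₂: molar mass 496.300 g/mol; 1.41×55.845 = 78.741 g → 15.87 wt%.
Difference = 18.93 − 15.87 = 3.06 percentage points.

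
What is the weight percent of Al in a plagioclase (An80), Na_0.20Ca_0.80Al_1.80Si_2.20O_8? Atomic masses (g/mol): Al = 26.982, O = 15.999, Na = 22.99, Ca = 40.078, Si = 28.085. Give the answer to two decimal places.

17.66 weight percent

M(Na_0.20Ca_0.80Al_1.80Si_2.20O_8) = 275.007 g/mol.
Al contributes 1.80 × 26.982 = 48.568 g per mole.
48.568/275.007 = 0.1766 → 17.66%.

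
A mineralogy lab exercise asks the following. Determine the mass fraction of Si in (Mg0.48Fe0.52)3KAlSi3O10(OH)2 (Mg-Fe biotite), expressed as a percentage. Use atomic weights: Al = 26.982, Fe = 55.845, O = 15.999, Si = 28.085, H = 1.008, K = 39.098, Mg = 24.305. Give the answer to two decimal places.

18.06 mass %

M((Mg0.48Fe0.52)3KAlSi3O10(OH)2) = 466.456 g/mol.
Si contributes 3 × 28.085 = 84.255 g per mole.
84.255/466.456 = 0.1806 → 18.06%.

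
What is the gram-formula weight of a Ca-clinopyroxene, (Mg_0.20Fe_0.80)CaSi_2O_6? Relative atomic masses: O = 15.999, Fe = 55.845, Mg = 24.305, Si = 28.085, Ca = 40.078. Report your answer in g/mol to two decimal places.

The formula mass is the sum 0.20(24.305) + 0.80(55.845) + 1(40.078) + 2(28.085) + 6(15.999).

241.78 g/mol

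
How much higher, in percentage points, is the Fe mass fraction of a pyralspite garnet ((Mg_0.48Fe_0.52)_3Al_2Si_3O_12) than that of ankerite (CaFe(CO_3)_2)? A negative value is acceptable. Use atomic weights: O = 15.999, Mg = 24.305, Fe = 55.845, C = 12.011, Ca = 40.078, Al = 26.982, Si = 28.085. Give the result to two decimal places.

-6.60 percentage points

Fe in (Mg_0.48Fe_0.52)_3Al_2Si_3O_12: molar mass 452.324 g/mol; 1.56×55.845 = 87.118 g → 19.26 wt%.
Fe in CaFe(CO_3)_2: molar mass 215.939 g/mol; 1×55.845 = 55.845 g → 25.86 wt%.
Difference = 19.26 − 25.86 = -6.60 percentage points.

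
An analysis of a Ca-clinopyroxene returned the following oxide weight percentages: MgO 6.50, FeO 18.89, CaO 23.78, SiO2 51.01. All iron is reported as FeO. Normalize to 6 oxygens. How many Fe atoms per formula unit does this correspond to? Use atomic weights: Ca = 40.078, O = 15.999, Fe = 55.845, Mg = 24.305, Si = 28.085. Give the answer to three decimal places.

MgO (M=40.304): mol = 0.16127; Mg = 0.16127, O = 0.16127.
FeO (M=71.844): mol = 0.26293; Fe = 0.26293, O = 0.26293.
CaO (M=56.077): mol = 0.42406; Ca = 0.42406, O = 0.42406.
SiO2 (M=60.083): mol = 0.84899; Si = 0.84899, O = 1.69798.
ΣO = 2.54624; factor = 6/ΣO = 2.35642.
Fe apfu = 0.26293 × 2.35642 = 0.620.

0.620 Fe apfu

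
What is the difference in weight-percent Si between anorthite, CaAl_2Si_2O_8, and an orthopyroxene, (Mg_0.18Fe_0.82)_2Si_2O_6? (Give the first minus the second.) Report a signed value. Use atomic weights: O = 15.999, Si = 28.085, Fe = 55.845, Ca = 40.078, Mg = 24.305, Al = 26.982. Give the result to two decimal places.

-2.06 percentage points

First mineral: 56.170 g Si in 278.204 g formula = 20.19 wt% Si.
Second mineral: 56.170 g Si in 252.500 g formula = 22.25 wt% Si.
20.19% − 22.25% gives a difference of -2.06 percentage points.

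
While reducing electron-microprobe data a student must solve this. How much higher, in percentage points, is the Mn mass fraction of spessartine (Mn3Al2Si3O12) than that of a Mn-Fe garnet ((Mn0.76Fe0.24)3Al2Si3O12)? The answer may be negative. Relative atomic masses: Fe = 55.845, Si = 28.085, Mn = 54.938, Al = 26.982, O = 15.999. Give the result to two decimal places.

8.02 percentage points

First mineral: 164.814 g Mn in 495.021 g formula = 33.29 wt% Mn.
Second mineral: 125.259 g Mn in 495.674 g formula = 25.27 wt% Mn.
33.29% − 25.27% gives a difference of 8.02 percentage points.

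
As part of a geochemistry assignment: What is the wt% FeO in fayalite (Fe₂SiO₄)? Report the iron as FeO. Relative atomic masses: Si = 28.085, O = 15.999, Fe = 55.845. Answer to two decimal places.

70.51 wt%

M(Fe₂SiO₄) = 203.771 g/mol; M(FeO) = 71.844 g/mol.
Moles FeO per formula unit = 2 Fe ÷ 1 = 2.0000.
FeO fraction = (2.0000 × 71.844) / 203.771 = 143.688/203.771 = 0.7051.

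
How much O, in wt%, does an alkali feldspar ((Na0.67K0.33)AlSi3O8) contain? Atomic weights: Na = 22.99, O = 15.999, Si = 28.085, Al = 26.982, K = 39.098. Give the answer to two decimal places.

47.84 wt%

M((Na0.67K0.33)AlSi3O8) = 267.535 g/mol.
O contributes 8 × 15.999 = 127.992 g per mole.
127.992/267.535 = 0.4784 → 47.84%.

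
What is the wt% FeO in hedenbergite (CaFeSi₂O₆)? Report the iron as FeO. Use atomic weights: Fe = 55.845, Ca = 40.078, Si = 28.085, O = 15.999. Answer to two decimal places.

Formula mass = 248.087 g/mol.
1 Fe → 1.0000 mol FeO per formula unit; M(FeO) = 71.844, so FeO mass = 71.844 g.
71.844/248.087 × 100 = 28.96 wt%.

28.96 wt%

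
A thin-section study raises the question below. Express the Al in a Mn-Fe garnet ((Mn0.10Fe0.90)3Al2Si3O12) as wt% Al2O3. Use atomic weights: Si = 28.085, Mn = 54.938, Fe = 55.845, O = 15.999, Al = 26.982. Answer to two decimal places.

Formula mass = 497.470 g/mol.
2 Al → 1.0000 mol Al2O3 per formula unit; M(Al2O3) = 101.961, so Al2O3 mass = 101.961 g.
101.961/497.470 × 100 = 20.50 wt%.

20.50 wt%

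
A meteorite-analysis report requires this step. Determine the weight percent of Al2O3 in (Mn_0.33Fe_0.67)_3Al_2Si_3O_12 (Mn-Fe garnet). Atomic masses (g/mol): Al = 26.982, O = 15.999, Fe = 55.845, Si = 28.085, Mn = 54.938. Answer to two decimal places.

20.52 wt%

M((Mn_0.33Fe_0.67)_3Al_2Si_3O_12) = 496.844 g/mol; M(Al2O3) = 101.961 g/mol.
Moles Al2O3 per formula unit = 2 Al ÷ 2 = 1.0000.
Al2O3 fraction = (1.0000 × 101.961) / 496.844 = 101.961/496.844 = 0.2052.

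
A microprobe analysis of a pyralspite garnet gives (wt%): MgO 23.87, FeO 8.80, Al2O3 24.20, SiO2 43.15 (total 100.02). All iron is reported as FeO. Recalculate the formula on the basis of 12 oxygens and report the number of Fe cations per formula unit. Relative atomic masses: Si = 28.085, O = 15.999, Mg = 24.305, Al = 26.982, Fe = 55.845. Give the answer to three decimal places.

MgO: 23.87/40.304 = 0.59225 mol → 0.59225 mol Mg, 0.59225 mol O.
FeO: 8.80/71.844 = 0.12249 mol → 0.12249 mol Fe, 0.12249 mol O.
Al2O3: 24.20/101.961 = 0.23735 mol → 0.47470 mol Al, 0.71205 mol O.
SiO2: 43.15/60.083 = 0.71817 mol → 0.71817 mol Si, 1.43634 mol O.
Total oxygen = 2.86313 mol. Normalization factor = 12/2.86313 = 4.19122.
Fe per 12 O = 0.12249 × 4.19122 = 0.513.

0.513 Fe apfu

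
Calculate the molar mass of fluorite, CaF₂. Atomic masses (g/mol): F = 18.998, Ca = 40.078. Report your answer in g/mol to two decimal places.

78.07 g/mol

Ca: 1 × 40.078 = 40.0780
F: 2 × 18.998 = 37.9960
Summing the contributions gives the formula mass.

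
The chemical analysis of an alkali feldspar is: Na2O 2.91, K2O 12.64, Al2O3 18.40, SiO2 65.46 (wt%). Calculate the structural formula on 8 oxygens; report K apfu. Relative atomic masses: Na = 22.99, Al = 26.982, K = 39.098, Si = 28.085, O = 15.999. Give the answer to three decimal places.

0.740 K apfu

Na2O (M=61.979): mol = 0.04695; Na = 0.09390, O = 0.04695.
K2O (M=94.195): mol = 0.13419; K = 0.26838, O = 0.13419.
Al2O3 (M=101.961): mol = 0.18046; Al = 0.36092, O = 0.54138.
SiO2 (M=60.083): mol = 1.08949; Si = 1.08949, O = 2.17898.
ΣO = 2.90150; factor = 8/ΣO = 2.75719.
K apfu = 0.26838 × 2.75719 = 0.740.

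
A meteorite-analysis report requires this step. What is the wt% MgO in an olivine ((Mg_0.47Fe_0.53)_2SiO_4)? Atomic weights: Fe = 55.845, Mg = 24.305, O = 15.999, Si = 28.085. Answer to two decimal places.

Formula mass = 174.123 g/mol.
0.94 Mg → 0.9400 mol MgO per formula unit; M(MgO) = 40.304, so MgO mass = 37.886 g.
37.886/174.123 × 100 = 21.76 wt%.

21.76 wt%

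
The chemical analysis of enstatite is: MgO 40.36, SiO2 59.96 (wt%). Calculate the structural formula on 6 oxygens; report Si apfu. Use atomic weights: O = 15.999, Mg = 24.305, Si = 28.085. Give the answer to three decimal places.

MgO: 40.36/40.304 = 1.00139 mol → 1.00139 mol Mg, 1.00139 mol O.
SiO2: 59.96/60.083 = 0.99795 mol → 0.99795 mol Si, 1.99590 mol O.
Total oxygen = 2.99729 mol. Normalization factor = 6/2.99729 = 2.00181.
Si per 6 O = 0.99795 × 2.00181 = 1.998.

1.998 Si apfu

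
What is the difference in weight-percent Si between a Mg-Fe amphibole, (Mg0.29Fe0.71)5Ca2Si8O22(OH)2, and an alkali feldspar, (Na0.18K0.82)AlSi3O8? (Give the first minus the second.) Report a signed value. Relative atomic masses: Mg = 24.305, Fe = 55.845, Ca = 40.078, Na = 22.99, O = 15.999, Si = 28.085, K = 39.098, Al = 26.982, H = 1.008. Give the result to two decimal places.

Si in (Mg0.29Fe0.71)5Ca2Si8O22(OH)2: molar mass 924.320 g/mol; 8×28.085 = 224.680 g → 24.31 wt%.
Si in (Na0.18K0.82)AlSi3O8: molar mass 275.428 g/mol; 3×28.085 = 84.255 g → 30.59 wt%.
Difference = 24.31 − 30.59 = -6.28 percentage points.

-6.28 percentage points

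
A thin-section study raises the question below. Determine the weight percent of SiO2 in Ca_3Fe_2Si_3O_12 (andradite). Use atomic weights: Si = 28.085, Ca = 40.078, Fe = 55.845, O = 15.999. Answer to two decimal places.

35.47 wt%

M(Ca_3Fe_2Si_3O_12) = 508.167 g/mol; M(SiO2) = 60.083 g/mol.
Moles SiO2 per formula unit = 3 Si ÷ 1 = 3.0000.
SiO2 fraction = (3.0000 × 60.083) / 508.167 = 180.249/508.167 = 0.3547.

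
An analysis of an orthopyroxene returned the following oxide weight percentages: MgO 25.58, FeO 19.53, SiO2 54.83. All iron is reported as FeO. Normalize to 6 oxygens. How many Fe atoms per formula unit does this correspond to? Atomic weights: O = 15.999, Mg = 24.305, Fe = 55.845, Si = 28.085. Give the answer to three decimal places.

25.58 wt% MgO ÷ 40.304 g/mol = 0.63468 mol, giving 0.63468 Mg and 0.63468 O.
19.53 wt% FeO ÷ 71.844 g/mol = 0.27184 mol, giving 0.27184 Fe and 0.27184 O.
54.83 wt% SiO2 ÷ 60.083 g/mol = 0.91257 mol, giving 0.91257 Si and 1.82514 O.
Oxygen sums to 2.73166; scaling by 6/2.73166 = 2.19647 puts the formula on 6 O.
Fe: 0.27184 × 2.19647 = 0.597 atoms per formula unit.

0.597 Fe apfu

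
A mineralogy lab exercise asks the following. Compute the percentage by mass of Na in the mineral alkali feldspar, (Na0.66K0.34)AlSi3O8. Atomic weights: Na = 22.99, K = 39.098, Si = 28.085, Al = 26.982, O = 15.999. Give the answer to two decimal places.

Formula mass = 0.66×22.99 + 0.34×39.098 + 1×26.982 + 3×28.085 + 8×15.999 = 267.696 g/mol, of which 15.173 g is Na.
So Na makes up 15.173/267.696 = 0.0567 of the mass, i.e. 5.67%.

5.67 weight percent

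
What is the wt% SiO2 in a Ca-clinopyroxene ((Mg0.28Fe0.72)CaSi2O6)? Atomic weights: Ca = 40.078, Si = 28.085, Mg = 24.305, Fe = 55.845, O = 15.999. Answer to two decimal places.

M((Mg0.28Fe0.72)CaSi2O6) = 239.256 g/mol; M(SiO2) = 60.083 g/mol.
Moles SiO2 per formula unit = 2 Si ÷ 1 = 2.0000.
SiO2 fraction = (2.0000 × 60.083) / 239.256 = 120.166/239.256 = 0.5022.

50.22 wt%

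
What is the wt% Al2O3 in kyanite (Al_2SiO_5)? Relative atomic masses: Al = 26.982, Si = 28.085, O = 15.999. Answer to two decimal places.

62.92 wt%

M(Al_2SiO_5) = 162.044 g/mol; M(Al2O3) = 101.961 g/mol.
Moles Al2O3 per formula unit = 2 Al ÷ 2 = 1.0000.
Al2O3 fraction = (1.0000 × 101.961) / 162.044 = 101.961/162.044 = 0.6292.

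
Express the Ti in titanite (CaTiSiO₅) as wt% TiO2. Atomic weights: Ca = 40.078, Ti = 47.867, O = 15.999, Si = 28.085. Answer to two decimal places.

40.74 wt%

M(CaTiSiO₅) = 196.025 g/mol; M(TiO2) = 79.865 g/mol.
Moles TiO2 per formula unit = 1 Ti ÷ 1 = 1.0000.
TiO2 fraction = (1.0000 × 79.865) / 196.025 = 79.865/196.025 = 0.4074.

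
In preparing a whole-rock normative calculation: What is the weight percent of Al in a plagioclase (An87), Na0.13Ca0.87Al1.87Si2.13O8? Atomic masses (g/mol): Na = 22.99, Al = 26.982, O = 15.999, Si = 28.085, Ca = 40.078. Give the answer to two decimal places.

18.27 wt%

M(Na0.13Ca0.87Al1.87Si2.13O8) = 276.126 g/mol.
Al contributes 1.87 × 26.982 = 50.456 g per mole.
50.456/276.126 = 0.1827 → 18.27%.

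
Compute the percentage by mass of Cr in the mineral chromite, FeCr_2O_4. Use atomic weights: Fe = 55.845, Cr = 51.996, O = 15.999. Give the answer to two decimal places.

46.46 weight percent

Formula mass = 1×55.845 + 2×51.996 + 4×15.999 = 223.833 g/mol, of which 103.992 g is Cr.
So Cr makes up 103.992/223.833 = 0.4646 of the mass, i.e. 46.46%.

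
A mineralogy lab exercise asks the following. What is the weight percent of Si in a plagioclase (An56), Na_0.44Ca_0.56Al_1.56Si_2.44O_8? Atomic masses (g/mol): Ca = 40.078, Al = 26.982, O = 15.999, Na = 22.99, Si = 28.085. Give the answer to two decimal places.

25.27 weight percent

M(Na_0.44Ca_0.56Al_1.56Si_2.44O_8) = 271.171 g/mol.
Si contributes 2.44 × 28.085 = 68.527 g per mole.
68.527/271.171 = 0.2527 → 25.27%.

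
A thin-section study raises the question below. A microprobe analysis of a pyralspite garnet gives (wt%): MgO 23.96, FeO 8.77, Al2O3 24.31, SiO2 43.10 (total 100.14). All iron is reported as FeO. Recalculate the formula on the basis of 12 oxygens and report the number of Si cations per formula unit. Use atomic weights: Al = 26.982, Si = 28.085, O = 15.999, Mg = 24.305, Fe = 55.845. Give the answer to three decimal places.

MgO (M=40.304): mol = 0.59448; Mg = 0.59448, O = 0.59448.
FeO (M=71.844): mol = 0.12207; Fe = 0.12207, O = 0.12207.
Al2O3 (M=101.961): mol = 0.23842; Al = 0.47684, O = 0.71526.
SiO2 (M=60.083): mol = 0.71734; Si = 0.71734, O = 1.43468.
ΣO = 2.86649; factor = 12/ΣO = 4.18630.
Si apfu = 0.71734 × 4.18630 = 3.003.

3.003 Si apfu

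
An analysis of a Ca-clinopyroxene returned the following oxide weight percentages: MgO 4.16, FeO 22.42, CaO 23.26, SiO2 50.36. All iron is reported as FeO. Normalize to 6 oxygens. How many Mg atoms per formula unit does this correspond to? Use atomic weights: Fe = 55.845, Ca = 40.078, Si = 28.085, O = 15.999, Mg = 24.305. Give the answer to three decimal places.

MgO (M=40.304): mol = 0.10322; Mg = 0.10322, O = 0.10322.
FeO (M=71.844): mol = 0.31207; Fe = 0.31207, O = 0.31207.
CaO (M=56.077): mol = 0.41479; Ca = 0.41479, O = 0.41479.
SiO2 (M=60.083): mol = 0.83817; Si = 0.83817, O = 1.67634.
ΣO = 2.50642; factor = 6/ΣO = 2.39385.
Mg apfu = 0.10322 × 2.39385 = 0.247.

0.247 Mg apfu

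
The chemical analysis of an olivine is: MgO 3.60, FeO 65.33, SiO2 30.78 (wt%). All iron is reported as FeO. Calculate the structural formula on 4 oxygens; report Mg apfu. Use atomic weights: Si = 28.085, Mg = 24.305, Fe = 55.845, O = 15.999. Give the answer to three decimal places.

0.177 Mg apfu

MgO (M=40.304): mol = 0.08932; Mg = 0.08932, O = 0.08932.
FeO (M=71.844): mol = 0.90933; Fe = 0.90933, O = 0.90933.
SiO2 (M=60.083): mol = 0.51229; Si = 0.51229, O = 1.02458.
ΣO = 2.02323; factor = 4/ΣO = 1.97704.
Mg apfu = 0.08932 × 1.97704 = 0.177.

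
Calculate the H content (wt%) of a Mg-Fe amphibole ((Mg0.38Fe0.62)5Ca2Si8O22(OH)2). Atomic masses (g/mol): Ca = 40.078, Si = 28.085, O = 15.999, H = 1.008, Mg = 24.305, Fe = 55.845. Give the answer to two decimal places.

0.22 wt%

M((Mg0.38Fe0.62)5Ca2Si8O22(OH)2) = 910.127 g/mol.
H contributes 2 × 1.008 = 2.016 g per mole.
2.016/910.127 = 0.0022 → 0.22%.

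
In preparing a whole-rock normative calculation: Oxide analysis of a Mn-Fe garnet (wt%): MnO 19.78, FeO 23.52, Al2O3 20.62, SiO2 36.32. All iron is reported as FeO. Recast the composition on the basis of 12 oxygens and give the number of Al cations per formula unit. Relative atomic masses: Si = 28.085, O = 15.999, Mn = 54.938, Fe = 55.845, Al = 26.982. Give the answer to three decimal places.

2.004 Al apfu

19.78 wt% MnO ÷ 70.937 g/mol = 0.27884 mol, giving 0.27884 Mn and 0.27884 O.
23.52 wt% FeO ÷ 71.844 g/mol = 0.32738 mol, giving 0.32738 Fe and 0.32738 O.
20.62 wt% Al2O3 ÷ 101.961 g/mol = 0.20223 mol, giving 0.40446 Al and 0.60669 O.
36.32 wt% SiO2 ÷ 60.083 g/mol = 0.60450 mol, giving 0.60450 Si and 1.20900 O.
Oxygen sums to 2.42191; scaling by 12/2.42191 = 4.95477 puts the formula on 12 O.
Al: 0.40446 × 4.95477 = 2.004 atoms per formula unit.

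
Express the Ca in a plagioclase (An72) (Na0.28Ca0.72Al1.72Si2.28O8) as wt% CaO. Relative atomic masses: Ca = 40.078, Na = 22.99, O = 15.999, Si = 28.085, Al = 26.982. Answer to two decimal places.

14.75 wt%

Molar mass of Na0.28Ca0.72Al1.72Si2.28O8 = 0.28·22.99 + 0.72·40.078 + 1.72·26.982 + 2.28·28.085 + 8·15.999 = 273.728 g/mol.
Each formula unit contains 0.72 Ca, equivalent to 0.72/1 = 0.7200 mol CaO.
M(CaO) = 1×40.078 + 1×15.999 = 56.077 g/mol.
Mass of CaO per formula unit = 0.7200 × 56.077 = 40.375 g.
CaO wt% = 40.375 / 273.728 × 100 = 14.75%.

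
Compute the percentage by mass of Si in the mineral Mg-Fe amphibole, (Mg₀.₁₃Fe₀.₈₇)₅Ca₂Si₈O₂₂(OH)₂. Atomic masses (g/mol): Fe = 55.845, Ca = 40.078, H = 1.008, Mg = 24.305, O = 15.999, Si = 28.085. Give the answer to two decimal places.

23.66 weight percent

Formula mass = 0.65×24.305 + 4.35×55.845 + 2×40.078 + 8×28.085 + 24×15.999 + 2×1.008 = 949.552 g/mol, of which 224.680 g is Si.
So Si makes up 224.680/949.552 = 0.2366 of the mass, i.e. 23.66%.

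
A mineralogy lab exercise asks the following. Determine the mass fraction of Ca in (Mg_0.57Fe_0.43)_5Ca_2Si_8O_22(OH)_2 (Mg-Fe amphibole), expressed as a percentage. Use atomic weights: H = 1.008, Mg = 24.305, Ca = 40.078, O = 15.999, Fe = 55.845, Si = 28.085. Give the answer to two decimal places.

M((Mg_0.57Fe_0.43)_5Ca_2Si_8O_22(OH)_2) = 880.164 g/mol.
Ca contributes 2 × 40.078 = 80.156 g per mole.
80.156/880.164 = 0.0911 → 9.11%.

9.11 weight percent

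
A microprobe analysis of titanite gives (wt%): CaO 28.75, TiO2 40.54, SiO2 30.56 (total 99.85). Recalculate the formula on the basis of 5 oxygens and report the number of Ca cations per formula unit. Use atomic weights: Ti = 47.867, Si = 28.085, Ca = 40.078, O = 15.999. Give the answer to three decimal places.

CaO (M=56.077): mol = 0.51269; Ca = 0.51269, O = 0.51269.
TiO2 (M=79.865): mol = 0.50761; Ti = 0.50761, O = 1.01522.
SiO2 (M=60.083): mol = 0.50863; Si = 0.50863, O = 1.01726.
ΣO = 2.54517; factor = 5/ΣO = 1.96451.
Ca apfu = 0.51269 × 1.96451 = 1.007.

1.007 Ca apfu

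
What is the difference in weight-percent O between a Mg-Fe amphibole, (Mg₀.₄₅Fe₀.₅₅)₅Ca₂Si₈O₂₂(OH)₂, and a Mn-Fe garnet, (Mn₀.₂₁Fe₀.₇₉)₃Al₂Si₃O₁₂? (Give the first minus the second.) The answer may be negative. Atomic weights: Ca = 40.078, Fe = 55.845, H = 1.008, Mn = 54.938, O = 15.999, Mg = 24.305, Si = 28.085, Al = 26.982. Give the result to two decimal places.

4.09 percentage points

M((Mg₀.₄₅Fe₀.₅₅)₅Ca₂Si₈O₂₂(OH)₂) = 899.088 g/mol, so wt% O = 383.976/899.088 × 100 = 42.71%.
M((Mn₀.₂₁Fe₀.₇₉)₃Al₂Si₃O₁₂) = 497.171 g/mol, so wt% O = 191.988/497.171 × 100 = 38.62%.
42.71 − 38.62 = 4.09 pp.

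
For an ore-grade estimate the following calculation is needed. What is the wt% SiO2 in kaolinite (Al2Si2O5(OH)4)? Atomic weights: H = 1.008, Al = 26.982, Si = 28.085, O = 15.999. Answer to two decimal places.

Formula mass = 258.157 g/mol.
2 Si → 2.0000 mol SiO2 per formula unit; M(SiO2) = 60.083, so SiO2 mass = 120.166 g.
120.166/258.157 × 100 = 46.55 wt%.

46.55 wt%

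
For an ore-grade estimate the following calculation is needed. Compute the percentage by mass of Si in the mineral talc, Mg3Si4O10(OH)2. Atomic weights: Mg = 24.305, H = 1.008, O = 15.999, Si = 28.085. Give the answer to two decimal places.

Molar mass of Mg3Si4O10(OH)2: 3*24.305 + 4*28.085 + 12*15.999 + 2*1.008 = 379.259 g/mol.
Mass of Si per formula unit: 4 × 28.085 = 112.340 g.
Weight fraction Si = 112.340 / 379.259 = 0.2962.

29.62 wt%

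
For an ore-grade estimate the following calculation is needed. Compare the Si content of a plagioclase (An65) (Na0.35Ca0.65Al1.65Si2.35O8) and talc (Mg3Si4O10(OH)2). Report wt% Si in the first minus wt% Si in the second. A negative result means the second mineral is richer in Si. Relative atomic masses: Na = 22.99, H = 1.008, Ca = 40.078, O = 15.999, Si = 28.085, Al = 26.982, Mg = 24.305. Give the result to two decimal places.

Si in Na0.35Ca0.65Al1.65Si2.35O8: molar mass 272.609 g/mol; 2.35×28.085 = 66.000 g → 24.21 wt%.
Si in Mg3Si4O10(OH)2: molar mass 379.259 g/mol; 4×28.085 = 112.340 g → 29.62 wt%.
Difference = 24.21 − 29.62 = -5.41 percentage points.

-5.41 percentage points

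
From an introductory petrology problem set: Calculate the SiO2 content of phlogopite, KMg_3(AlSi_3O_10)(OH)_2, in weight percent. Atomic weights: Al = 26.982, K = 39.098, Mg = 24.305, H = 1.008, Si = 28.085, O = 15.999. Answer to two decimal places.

43.20 wt%

Formula mass = 417.254 g/mol.
3 Si → 3.0000 mol SiO2 per formula unit; M(SiO2) = 60.083, so SiO2 mass = 180.249 g.
180.249/417.254 × 100 = 43.20 wt%.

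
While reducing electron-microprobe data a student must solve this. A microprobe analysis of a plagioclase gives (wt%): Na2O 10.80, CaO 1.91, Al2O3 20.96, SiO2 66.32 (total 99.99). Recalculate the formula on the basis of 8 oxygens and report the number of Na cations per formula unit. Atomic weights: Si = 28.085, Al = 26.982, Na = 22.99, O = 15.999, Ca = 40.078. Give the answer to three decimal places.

10.80 wt% Na2O ÷ 61.979 g/mol = 0.17425 mol, giving 0.34850 Na and 0.17425 O.
1.91 wt% CaO ÷ 56.077 g/mol = 0.03406 mol, giving 0.03406 Ca and 0.03406 O.
20.96 wt% Al2O3 ÷ 101.961 g/mol = 0.20557 mol, giving 0.41114 Al and 0.61671 O.
66.32 wt% SiO2 ÷ 60.083 g/mol = 1.10381 mol, giving 1.10381 Si and 2.20762 O.
Oxygen sums to 3.03264; scaling by 8/3.03264 = 2.63797 puts the formula on 8 O.
Na: 0.34850 × 2.63797 = 0.919 atoms per formula unit.

0.919 Na apfu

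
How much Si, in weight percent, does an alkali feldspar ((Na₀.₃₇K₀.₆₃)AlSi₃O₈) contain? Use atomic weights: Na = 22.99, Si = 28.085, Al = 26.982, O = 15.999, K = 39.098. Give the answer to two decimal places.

Molar mass of (Na₀.₃₇K₀.₆₃)AlSi₃O₈: 0.37*22.99 + 0.63*39.098 + 1*26.982 + 3*28.085 + 8*15.999 = 272.367 g/mol.
Mass of Si per formula unit: 3 × 28.085 = 84.255 g.
Weight fraction Si = 84.255 / 272.367 = 0.3093.

30.93 weight percent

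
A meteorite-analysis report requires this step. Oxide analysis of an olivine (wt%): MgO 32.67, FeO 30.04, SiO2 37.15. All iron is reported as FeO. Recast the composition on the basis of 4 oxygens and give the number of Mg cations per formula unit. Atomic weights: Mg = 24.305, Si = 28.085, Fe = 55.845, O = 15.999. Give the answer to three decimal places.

MgO: 32.67/40.304 = 0.81059 mol → 0.81059 mol Mg, 0.81059 mol O.
FeO: 30.04/71.844 = 0.41813 mol → 0.41813 mol Fe, 0.41813 mol O.
SiO2: 37.15/60.083 = 0.61831 mol → 0.61831 mol Si, 1.23662 mol O.
Total oxygen = 2.46534 mol. Normalization factor = 4/2.46534 = 1.62249.
Mg per 4 O = 0.81059 × 1.62249 = 1.315.

1.315 Mg apfu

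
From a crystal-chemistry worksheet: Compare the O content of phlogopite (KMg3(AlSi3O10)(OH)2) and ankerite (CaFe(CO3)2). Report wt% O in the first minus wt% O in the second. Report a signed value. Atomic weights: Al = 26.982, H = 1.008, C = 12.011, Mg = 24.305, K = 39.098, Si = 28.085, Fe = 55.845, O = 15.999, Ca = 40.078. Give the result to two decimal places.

1.56 percentage points

M(KMg3(AlSi3O10)(OH)2) = 417.254 g/mol, so wt% O = 191.988/417.254 × 100 = 46.01%.
M(CaFe(CO3)2) = 215.939 g/mol, so wt% O = 95.994/215.939 × 100 = 44.45%.
46.01 − 44.45 = 1.56 pp.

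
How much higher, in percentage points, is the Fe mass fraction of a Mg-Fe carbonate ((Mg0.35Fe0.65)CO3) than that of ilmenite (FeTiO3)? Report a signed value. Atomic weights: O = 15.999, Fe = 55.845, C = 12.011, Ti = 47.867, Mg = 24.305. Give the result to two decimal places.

-2.18 percentage points

Fe in (Mg0.35Fe0.65)CO3: molar mass 104.814 g/mol; 0.65×55.845 = 36.299 g → 34.63 wt%.
Fe in FeTiO3: molar mass 151.709 g/mol; 1×55.845 = 55.845 g → 36.81 wt%.
Difference = 34.63 − 36.81 = -2.18 percentage points.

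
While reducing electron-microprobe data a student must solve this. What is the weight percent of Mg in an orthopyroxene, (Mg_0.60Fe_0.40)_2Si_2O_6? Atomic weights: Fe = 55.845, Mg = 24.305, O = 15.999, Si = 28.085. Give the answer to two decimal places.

12.90 weight percent

M((Mg_0.60Fe_0.40)_2Si_2O_6) = 226.006 g/mol.
Mg contributes 1.20 × 24.305 = 29.166 g per mole.
29.166/226.006 = 0.1290 → 12.90%.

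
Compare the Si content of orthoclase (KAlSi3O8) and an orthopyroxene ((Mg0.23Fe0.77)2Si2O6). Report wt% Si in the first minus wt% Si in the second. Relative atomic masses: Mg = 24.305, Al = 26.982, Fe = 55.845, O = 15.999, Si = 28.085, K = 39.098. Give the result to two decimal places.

Si in KAlSi3O8: molar mass 278.327 g/mol; 3×28.085 = 84.255 g → 30.27 wt%.
Si in (Mg0.23Fe0.77)2Si2O6: molar mass 249.346 g/mol; 2×28.085 = 56.170 g → 22.53 wt%.
Difference = 30.27 − 22.53 = 7.74 percentage points.

7.74 percentage points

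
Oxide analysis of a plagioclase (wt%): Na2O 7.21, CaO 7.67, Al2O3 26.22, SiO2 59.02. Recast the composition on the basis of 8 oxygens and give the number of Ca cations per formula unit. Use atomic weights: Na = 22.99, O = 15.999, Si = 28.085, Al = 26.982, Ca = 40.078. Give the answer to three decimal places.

0.366 Ca apfu

Na2O (M=61.979): mol = 0.11633; Na = 0.23266, O = 0.11633.
CaO (M=56.077): mol = 0.13678; Ca = 0.13678, O = 0.13678.
Al2O3 (M=101.961): mol = 0.25716; Al = 0.51432, O = 0.77148.
SiO2 (M=60.083): mol = 0.98231; Si = 0.98231, O = 1.96462.
ΣO = 2.98921; factor = 8/ΣO = 2.67629.
Ca apfu = 0.13678 × 2.67629 = 0.366.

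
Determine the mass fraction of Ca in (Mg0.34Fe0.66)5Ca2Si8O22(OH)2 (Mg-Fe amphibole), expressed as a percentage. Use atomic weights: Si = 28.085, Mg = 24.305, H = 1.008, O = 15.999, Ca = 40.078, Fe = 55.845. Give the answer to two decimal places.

Formula mass = 1.70·24.305 + 3.30·55.845 + 2·40.078 + 8·28.085 + 24·15.999 + 2·1.008 = 916.435 g/mol, of which 80.156 g is Ca.
So Ca makes up 80.156/916.435 = 0.0875 of the mass, i.e. 8.75%.

8.75 weight percent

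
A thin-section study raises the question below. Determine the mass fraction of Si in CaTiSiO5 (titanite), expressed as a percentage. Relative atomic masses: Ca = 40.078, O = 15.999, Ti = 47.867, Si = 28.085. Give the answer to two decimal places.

14.33 weight percent

Molar mass of CaTiSiO5: 1×40.078 + 1×47.867 + 1×28.085 + 5×15.999 = 196.025 g/mol.
Mass of Si per formula unit: 1 × 28.085 = 28.085 g.
Weight fraction Si = 28.085 / 196.025 = 0.1433.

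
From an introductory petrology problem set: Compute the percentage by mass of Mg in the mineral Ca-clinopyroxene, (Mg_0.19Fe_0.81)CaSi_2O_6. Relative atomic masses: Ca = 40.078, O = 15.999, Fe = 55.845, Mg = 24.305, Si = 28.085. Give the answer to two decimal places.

1.91 mass %

M((Mg_0.19Fe_0.81)CaSi_2O_6) = 242.094 g/mol.
Mg contributes 0.19 × 24.305 = 4.618 g per mole.
4.618/242.094 = 0.0191 → 1.91%.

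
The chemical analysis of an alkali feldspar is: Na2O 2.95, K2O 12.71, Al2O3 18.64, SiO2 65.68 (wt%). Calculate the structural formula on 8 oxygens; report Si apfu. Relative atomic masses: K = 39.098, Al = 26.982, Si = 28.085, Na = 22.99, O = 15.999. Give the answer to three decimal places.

2.998 Si apfu

Na2O: 2.95/61.979 = 0.04760 mol → 0.09520 mol Na, 0.04760 mol O.
K2O: 12.71/94.195 = 0.13493 mol → 0.26986 mol K, 0.13493 mol O.
Al2O3: 18.64/101.961 = 0.18281 mol → 0.36562 mol Al, 0.54843 mol O.
SiO2: 65.68/60.083 = 1.09315 mol → 1.09315 mol Si, 2.18630 mol O.
Total oxygen = 2.91726 mol. Normalization factor = 8/2.91726 = 2.74230.
Si per 8 O = 1.09315 × 2.74230 = 2.998.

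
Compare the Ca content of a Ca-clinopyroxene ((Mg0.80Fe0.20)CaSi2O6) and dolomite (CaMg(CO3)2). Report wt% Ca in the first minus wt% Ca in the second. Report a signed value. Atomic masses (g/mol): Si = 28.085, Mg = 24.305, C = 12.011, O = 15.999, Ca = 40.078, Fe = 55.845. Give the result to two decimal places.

-3.75 percentage points

M((Mg0.80Fe0.20)CaSi2O6) = 222.855 g/mol, so wt% Ca = 40.078/222.855 × 100 = 17.98%.
M(CaMg(CO3)2) = 184.399 g/mol, so wt% Ca = 40.078/184.399 × 100 = 21.73%.
17.98 − 21.73 = -3.75 pp.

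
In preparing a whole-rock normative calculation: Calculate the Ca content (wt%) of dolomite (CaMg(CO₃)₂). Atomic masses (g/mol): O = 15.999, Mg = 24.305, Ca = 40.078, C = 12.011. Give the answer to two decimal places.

21.73 wt%

Formula mass = 1×40.078 + 1×24.305 + 2×12.011 + 6×15.999 = 184.399 g/mol, of which 40.078 g is Ca.
So Ca makes up 40.078/184.399 = 0.2173 of the mass, i.e. 21.73%.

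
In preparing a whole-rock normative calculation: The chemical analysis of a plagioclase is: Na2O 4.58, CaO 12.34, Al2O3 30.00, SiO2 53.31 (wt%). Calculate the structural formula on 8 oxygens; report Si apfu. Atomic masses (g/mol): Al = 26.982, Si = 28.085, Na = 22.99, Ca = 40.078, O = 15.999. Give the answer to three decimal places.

4.58 wt% Na2O ÷ 61.979 g/mol = 0.07390 mol, giving 0.14780 Na and 0.07390 O.
12.34 wt% CaO ÷ 56.077 g/mol = 0.22005 mol, giving 0.22005 Ca and 0.22005 O.
30.00 wt% Al2O3 ÷ 101.961 g/mol = 0.29423 mol, giving 0.58846 Al and 0.88269 O.
53.31 wt% SiO2 ÷ 60.083 g/mol = 0.88727 mol, giving 0.88727 Si and 1.77454 O.
Oxygen sums to 2.95118; scaling by 8/2.95118 = 2.71078 puts the formula on 8 O.
Si: 0.88727 × 2.71078 = 2.405 atoms per formula unit.

2.405 Si apfu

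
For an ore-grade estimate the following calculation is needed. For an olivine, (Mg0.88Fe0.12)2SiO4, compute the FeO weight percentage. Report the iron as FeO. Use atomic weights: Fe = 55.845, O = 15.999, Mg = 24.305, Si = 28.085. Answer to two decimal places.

11.63 wt%

M((Mg0.88Fe0.12)2SiO4) = 148.261 g/mol; M(FeO) = 71.844 g/mol.
Moles FeO per formula unit = 0.24 Fe ÷ 1 = 0.2400.
FeO fraction = (0.2400 × 71.844) / 148.261 = 17.243/148.261 = 0.1163.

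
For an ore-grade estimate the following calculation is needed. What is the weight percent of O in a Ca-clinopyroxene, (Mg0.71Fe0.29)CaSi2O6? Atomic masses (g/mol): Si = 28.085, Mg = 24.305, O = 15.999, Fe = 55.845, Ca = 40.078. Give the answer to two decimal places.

M((Mg0.71Fe0.29)CaSi2O6) = 225.694 g/mol.
O contributes 6 × 15.999 = 95.994 g per mole.
95.994/225.694 = 0.4253 → 42.53%.

42.53 wt%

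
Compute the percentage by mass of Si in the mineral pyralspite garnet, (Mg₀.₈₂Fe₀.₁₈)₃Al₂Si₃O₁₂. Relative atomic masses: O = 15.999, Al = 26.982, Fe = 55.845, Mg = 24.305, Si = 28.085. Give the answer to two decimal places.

Formula mass = 2.46·24.305 + 0.54·55.845 + 2·26.982 + 3·28.085 + 12·15.999 = 420.154 g/mol, of which 84.255 g is Si.
So Si makes up 84.255/420.154 = 0.2005 of the mass, i.e. 20.05%.

20.05 wt%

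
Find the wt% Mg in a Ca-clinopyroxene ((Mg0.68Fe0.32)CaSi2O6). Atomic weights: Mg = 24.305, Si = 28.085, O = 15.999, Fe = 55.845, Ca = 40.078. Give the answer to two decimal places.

M((Mg0.68Fe0.32)CaSi2O6) = 226.640 g/mol.
Mg contributes 0.68 × 24.305 = 16.527 g per mole.
16.527/226.640 = 0.0729 → 7.29%.

7.29 mass %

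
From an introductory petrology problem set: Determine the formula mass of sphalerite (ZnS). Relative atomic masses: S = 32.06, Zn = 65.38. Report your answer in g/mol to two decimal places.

Zn: 1 × 65.38 = 65.3800
S: 1 × 32.06 = 32.0600
Summing the contributions gives the formula mass.

97.44 g/mol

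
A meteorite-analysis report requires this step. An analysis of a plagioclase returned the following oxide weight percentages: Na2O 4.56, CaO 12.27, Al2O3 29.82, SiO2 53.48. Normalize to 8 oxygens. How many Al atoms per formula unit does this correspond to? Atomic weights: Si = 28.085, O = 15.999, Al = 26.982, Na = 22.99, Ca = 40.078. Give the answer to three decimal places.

1.586 Al apfu

Na2O: 4.56/61.979 = 0.07357 mol → 0.14714 mol Na, 0.07357 mol O.
CaO: 12.27/56.077 = 0.21881 mol → 0.21881 mol Ca, 0.21881 mol O.
Al2O3: 29.82/101.961 = 0.29246 mol → 0.58492 mol Al, 0.87738 mol O.
SiO2: 53.48/60.083 = 0.89010 mol → 0.89010 mol Si, 1.78020 mol O.
Total oxygen = 2.94996 mol. Normalization factor = 8/2.94996 = 2.71190.
Al per 8 O = 0.58492 × 2.71190 = 1.586.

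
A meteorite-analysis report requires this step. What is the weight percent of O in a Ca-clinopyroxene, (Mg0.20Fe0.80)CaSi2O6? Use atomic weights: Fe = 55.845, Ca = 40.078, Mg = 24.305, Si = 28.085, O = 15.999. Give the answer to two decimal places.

39.70 mass %

Molar mass of (Mg0.20Fe0.80)CaSi2O6: 0.20·24.305 + 0.80·55.845 + 1·40.078 + 2·28.085 + 6·15.999 = 241.779 g/mol.
Mass of O per formula unit: 6 × 15.999 = 95.994 g.
Weight fraction O = 95.994 / 241.779 = 0.3970.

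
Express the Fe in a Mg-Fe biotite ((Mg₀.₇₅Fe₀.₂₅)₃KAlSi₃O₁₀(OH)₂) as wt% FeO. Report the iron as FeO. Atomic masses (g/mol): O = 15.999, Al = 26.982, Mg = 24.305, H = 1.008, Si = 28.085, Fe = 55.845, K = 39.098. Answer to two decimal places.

Formula mass = 440.909 g/mol.
0.75 Fe → 0.7500 mol FeO per formula unit; M(FeO) = 71.844, so FeO mass = 53.883 g.
53.883/440.909 × 100 = 12.22 wt%.

12.22 wt%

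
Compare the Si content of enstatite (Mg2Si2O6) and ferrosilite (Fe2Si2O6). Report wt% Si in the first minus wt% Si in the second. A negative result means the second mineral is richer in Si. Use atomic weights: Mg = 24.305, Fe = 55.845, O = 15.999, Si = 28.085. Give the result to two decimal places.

M(Mg2Si2O6) = 200.774 g/mol, so wt% Si = 56.170/200.774 × 100 = 27.98%.
M(Fe2Si2O6) = 263.854 g/mol, so wt% Si = 56.170/263.854 × 100 = 21.29%.
27.98 − 21.29 = 6.69 pp.

6.69 percentage points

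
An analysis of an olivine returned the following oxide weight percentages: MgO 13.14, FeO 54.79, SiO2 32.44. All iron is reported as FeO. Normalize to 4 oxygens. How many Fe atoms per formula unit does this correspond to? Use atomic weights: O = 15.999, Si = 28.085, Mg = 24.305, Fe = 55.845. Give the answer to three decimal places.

1.407 Fe apfu

MgO: 13.14/40.304 = 0.32602 mol → 0.32602 mol Mg, 0.32602 mol O.
FeO: 54.79/71.844 = 0.76262 mol → 0.76262 mol Fe, 0.76262 mol O.
SiO2: 32.44/60.083 = 0.53992 mol → 0.53992 mol Si, 1.07984 mol O.
Total oxygen = 2.16848 mol. Normalization factor = 4/2.16848 = 1.84461.
Fe per 4 O = 0.76262 × 1.84461 = 1.407.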